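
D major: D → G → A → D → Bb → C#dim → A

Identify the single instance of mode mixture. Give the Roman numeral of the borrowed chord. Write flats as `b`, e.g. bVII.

bVI

D major has the diatonic set D, Em, F#m, G, A, Bm, C#dim. D, G, A and C#dim are all diatonic. Bb (Bb–D–F) doesn't fit — on degree 6 D major would have Bm (vi). Bb is the degree-6 chord of D minor, so it is the borrowed bVI.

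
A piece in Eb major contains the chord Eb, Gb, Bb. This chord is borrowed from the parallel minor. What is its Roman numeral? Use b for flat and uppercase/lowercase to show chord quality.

The root Eb is the diatonic 1st degree of Eb major; the borrowing shows in the chord quality. The diatonic chord on degree 1 would be Eb (I), but Eb–Gb–Bb is the minor chord from Eb minor. As a borrowed chord it is labeled i.

i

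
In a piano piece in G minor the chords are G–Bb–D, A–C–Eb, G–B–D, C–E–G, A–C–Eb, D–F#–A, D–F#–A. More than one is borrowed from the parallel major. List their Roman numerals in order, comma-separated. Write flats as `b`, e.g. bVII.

The diatonic triads in G minor (with V from harmonic minor) are Gm, Adim, Bb, Cm, D, Eb, F. G–Bb–D = Gm, A–C–Eb = Adim and D–F#–A = D are all diatonic. But G–B–D is foreign: the diatonic i on degree 1 is Gm, whereas G comes from G major. It is labeled I. But C–E–G is foreign: the diatonic iv on degree 4 is Cm, whereas C comes from G major. It is labeled IV.

I, IV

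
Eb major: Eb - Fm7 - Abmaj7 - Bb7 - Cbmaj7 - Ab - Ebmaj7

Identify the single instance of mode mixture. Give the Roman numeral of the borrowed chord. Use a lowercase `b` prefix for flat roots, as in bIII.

In Eb major the diatonic chords are Eb, Fm, Gm, Ab, Bb, Cm, Ddim. Of the given chords, Eb, Fm7, Abmaj7, Bb7, Ab and Ebmaj7 are diatonic. Cbmaj7 (Cb–Eb–Gb–Bb) doesn't fit — on degree 6 Eb major would have Cm (vi). Cbmaj7 is the degree-6 chord of Eb minor, so it is the borrowed bVImaj7.

bVImaj7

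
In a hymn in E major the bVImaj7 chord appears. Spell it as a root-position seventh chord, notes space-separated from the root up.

The root of bVImaj7 is the lowered 6th degree: C# becomes C. Building the major-seventh chord from the parallel minor on C: C–E–G–B.

C E G B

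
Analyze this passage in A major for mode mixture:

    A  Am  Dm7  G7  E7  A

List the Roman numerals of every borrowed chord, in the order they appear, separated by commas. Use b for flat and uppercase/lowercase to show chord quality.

A major has the diatonic set A, Bm, C#m, D, E, F#m, G#dim. A and E7 are both diatonic. Am (A–C–E) is not: scale degree 1 in A major carries A (I). In A minor the chord on that degree is Am, so here it functions as i, borrowed from the parallel minor. Dm7 (D–F–A–C) is not: scale degree 4 in A major carries D (IV). In A minor the chord on that degree is Dm7, so here it functions as iv7, borrowed from the parallel minor. G7 (G–B–D–F) doesn't fit — on degree 7 A major would have G#dim (vii°). G7 is the degree-7 chord of A minor, so it is the borrowed bVII7.

i, iv7, bVII7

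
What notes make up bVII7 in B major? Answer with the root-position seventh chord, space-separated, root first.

The root of bVII7 is the lowered 7th degree: A# becomes A. Stacking thirds in B minor on A gives A–C#–E–G.

A C# E G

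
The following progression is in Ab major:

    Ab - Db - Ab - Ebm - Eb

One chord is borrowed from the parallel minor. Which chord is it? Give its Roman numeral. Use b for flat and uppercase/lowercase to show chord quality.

v

The diatonic triads in Ab major are Ab, Bbm, Cm, Db, Eb, Fm, Gdim. Ab, Db and Eb all belong to that set. Ebm (Eb–Gb–Bb) is not: scale degree 5 in Ab major carries Eb (V). In Ab minor the chord on that degree is Ebm, so here it functions as v, borrowed from the parallel minor.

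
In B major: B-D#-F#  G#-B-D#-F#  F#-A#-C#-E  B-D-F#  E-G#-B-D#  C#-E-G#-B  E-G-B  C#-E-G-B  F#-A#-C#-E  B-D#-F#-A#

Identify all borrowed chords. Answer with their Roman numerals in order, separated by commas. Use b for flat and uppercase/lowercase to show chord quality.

i, iv, iiø7

B major has the diatonic set B, C#m, D#m, E, F#, G#m, A#dim. B–D#–F# = B, G#–B–D#–F# = G#m7, F#–A#–C#–E = F#7, E–G#–B–D# = Emaj7, C#–E–G#–B = C#m7 and B–D#–F#–A# = Bmaj7 are all diatonic. B–D–F# doesn't fit — on degree 1 B major would have B (I). Bm is the degree-1 chord of B minor, so it is the borrowed i. E–G–B doesn't fit — on degree 4 B major would have E (IV). Em is the degree-4 chord of B minor, so it is the borrowed iv. But C#–E–G–B is foreign: the diatonic ii on degree 2 is C#m, whereas C#m7b5 comes from B minor. It is labeled iiø7.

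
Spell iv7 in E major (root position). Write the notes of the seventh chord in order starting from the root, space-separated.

A C E G

The root, A, is scale degree 4 — the same note in E major and E minor; only the chord quality changes. Building the minor-seventh chord from the parallel minor on A: A–C–E–G.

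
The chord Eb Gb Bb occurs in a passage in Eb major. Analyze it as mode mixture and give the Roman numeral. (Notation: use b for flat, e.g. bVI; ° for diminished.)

Eb is scale degree 1 in Eb major. The diatonic chord on degree 1 would be Eb (I), but Eb–Gb–Bb is the minor chord from Eb minor. As a borrowed chord it is labeled i.

i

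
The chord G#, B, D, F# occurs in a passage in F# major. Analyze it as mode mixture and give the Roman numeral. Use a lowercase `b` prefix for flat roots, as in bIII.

G# is scale degree 2 in F# major. The diatonic chord on degree 2 would be G#m (ii), but G#–B–D–F# is the half-diminished-seventh chord from F# minor. As a borrowed chord it is labeled iiø7.

iiø7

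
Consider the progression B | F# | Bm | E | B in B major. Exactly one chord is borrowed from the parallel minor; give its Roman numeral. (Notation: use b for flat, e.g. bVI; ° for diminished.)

The diatonic triads in B major are B, C#m, D#m, E, F#, G#m, A#dim. Of the given chords, B, F# and E are diatonic. Bm (B–D–F#) is not: scale degree 1 in B major carries B (I). In B minor the chord on that degree is Bm, so here it functions as i, borrowed from the parallel minor.

i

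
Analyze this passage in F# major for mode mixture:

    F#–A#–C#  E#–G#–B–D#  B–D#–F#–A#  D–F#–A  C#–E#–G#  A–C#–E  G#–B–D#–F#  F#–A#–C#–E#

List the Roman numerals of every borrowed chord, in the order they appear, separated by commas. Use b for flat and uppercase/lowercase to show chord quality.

In F# major the diatonic chords are F#, G#m, A#m, B, C#, D#m, E#dim. Of the given chords, F#–A#–C# = F#, E#–G#–B–D# = E#m7b5, B–D#–F#–A# = Bmaj7, C#–E#–G# = C#, G#–B–D#–F# = G#m7 and F#–A#–C#–E# = F#maj7 are diatonic. D–F#–A doesn't fit — on degree 6 F# major would have D#m (vi). D is the degree-6 chord of F# minor, so it is the borrowed bVI. A–C#–E is not: scale degree 3 in F# major carries A#m (iii). In F# minor the chord on that degree is A, so here it functions as bIII, borrowed from the parallel minor.

bVI, bIII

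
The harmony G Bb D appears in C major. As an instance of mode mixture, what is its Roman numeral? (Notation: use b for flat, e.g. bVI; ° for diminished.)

v

G is scale degree 5 in C major. G–Bb–D is a minor chord — the form found in C minor, not the diatonic V (G). Borrowed into C major it is written v.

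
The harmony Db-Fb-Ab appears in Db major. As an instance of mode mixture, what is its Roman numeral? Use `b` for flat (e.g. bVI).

The root Db is the diatonic 1st degree of Db major; the borrowing shows in the chord quality. Db–Fb–Ab is a minor chord — the form found in Db minor, not the diatonic I (Db). Borrowed into Db major it is written i.

i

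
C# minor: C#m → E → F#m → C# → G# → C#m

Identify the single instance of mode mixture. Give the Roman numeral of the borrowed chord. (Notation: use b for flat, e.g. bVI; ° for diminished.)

I

In C# minor (with V from harmonic minor) the diatonic chords are C#m, D#dim, E, F#m, G#, A, B. C#m, E, F#m and G# all belong to that set. C# (C#–E#–G#) doesn't fit — on degree 1 C# minor would have C#m (i). C# is the degree-1 chord of C# major, so it is the borrowed I.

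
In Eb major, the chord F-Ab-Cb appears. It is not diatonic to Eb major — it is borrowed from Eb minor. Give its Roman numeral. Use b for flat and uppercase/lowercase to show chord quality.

The root F is the diatonic 2nd degree of Eb major; the borrowing shows in the chord quality. F–Ab–Cb is a diminished chord — the form found in Eb minor, not the diatonic ii (Fm). Borrowed into Eb major it is written ii°.

ii°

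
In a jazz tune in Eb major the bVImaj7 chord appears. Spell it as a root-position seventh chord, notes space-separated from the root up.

bVImaj7 is built on the lowered scale degree 6. In Eb major degree 6 is C; lowered it becomes Cb. In Eb minor the chord on Cb is Cb–Eb–Gb–Bb.

Cb Eb Gb Bb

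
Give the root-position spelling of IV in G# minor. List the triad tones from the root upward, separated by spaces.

The root, C#, is scale degree 4 — the same note in G# minor and G# major; only the chord quality changes. Stacking thirds in G# major on C# gives C#–E#–G#.

C# E# G#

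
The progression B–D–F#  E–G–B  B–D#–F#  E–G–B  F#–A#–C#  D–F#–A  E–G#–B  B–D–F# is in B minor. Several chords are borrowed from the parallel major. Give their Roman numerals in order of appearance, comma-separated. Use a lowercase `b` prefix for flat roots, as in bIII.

The diatonic triads in B minor (with V from harmonic minor) are Bm, C#dim, D, Em, F#, G, A. Of the given chords, B–D–F# = Bm, E–G–B = Em, F#–A#–C# = F# and D–F#–A = D are diatonic. B–D#–F# doesn't fit — on degree 1 B minor would have Bm (i). B is the degree-1 chord of B major, so it is the borrowed I. But E–G#–B is foreign: the diatonic iv on degree 4 is Em, whereas E comes from B major. It is labeled IV.

I, IV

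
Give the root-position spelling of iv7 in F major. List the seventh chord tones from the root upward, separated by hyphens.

Bb-Db-F-Ab

The root, Bb, is scale degree 4 — the same note in F major and F minor; only the chord quality changes. Stacking thirds in F minor on Bb gives Bb–Db–F–Ab.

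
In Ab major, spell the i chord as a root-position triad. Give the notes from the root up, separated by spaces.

Ab Cb Eb

i is built on scale degree 1, which is Ab in both Ab major and its parallel. Building the minor chord from the parallel minor on Ab: Ab–Cb–Eb.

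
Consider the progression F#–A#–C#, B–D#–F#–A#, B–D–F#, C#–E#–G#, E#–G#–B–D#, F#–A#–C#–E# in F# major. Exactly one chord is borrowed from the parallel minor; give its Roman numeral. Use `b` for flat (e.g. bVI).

iv

F# major has the diatonic set F#, G#m, A#m, B, C#, D#m, E#dim. Of the given chords, F#–A#–C# = F#, B–D#–F#–A# = Bmaj7, C#–E#–G# = C#, E#–G#–B–D# = E#m7b5 and F#–A#–C#–E# = F#maj7 are diatonic. But B–D–F# is foreign: the diatonic IV on degree 4 is B, whereas Bm comes from F# minor. It is labeled iv.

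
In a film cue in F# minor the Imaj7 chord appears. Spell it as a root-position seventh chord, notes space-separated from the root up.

Imaj7 is built on scale degree 1, which is F# in both F# minor and its parallel. Stacking thirds in F# major on F# gives F#–A#–C#–E#.

F# A# C# E#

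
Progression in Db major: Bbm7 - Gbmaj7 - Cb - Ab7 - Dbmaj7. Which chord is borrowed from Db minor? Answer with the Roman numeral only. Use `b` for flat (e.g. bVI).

The diatonic triads in Db major are Db, Ebm, Fm, Gb, Ab, Bbm, Cdim. Of the given chords, Bbm7, Gbmaj7, Ab7 and Dbmaj7 are diatonic. Cb (Cb–Eb–Gb) doesn't fit — on degree 7 Db major would have Cdim (vii°). Cb is the degree-7 chord of Db minor, so it is the borrowed bVII.

bVII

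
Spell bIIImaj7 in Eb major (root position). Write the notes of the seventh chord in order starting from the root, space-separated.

bIIImaj7 is built on the lowered scale degree 3. In Eb major degree 3 is G; lowered it becomes Gb. Building the major-seventh chord from the parallel minor on Gb: Gb–Bb–Db–F.

Gb Bb Db F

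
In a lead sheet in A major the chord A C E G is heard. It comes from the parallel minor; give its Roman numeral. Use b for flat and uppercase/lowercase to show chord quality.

i7

The root A is the diatonic 1st degree of A major; the borrowing shows in the chord quality. A–C–E–G is a minor-seventh chord — the form found in A minor, not the diatonic I (A). Borrowed into A major it is written i7.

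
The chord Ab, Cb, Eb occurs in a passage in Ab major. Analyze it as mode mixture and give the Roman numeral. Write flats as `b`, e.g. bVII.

i

The root Ab is the diatonic 1st degree of Ab major; the borrowing shows in the chord quality. Diatonically Ab major has Ab (I) on that degree; Ab–Cb–Eb is instead the minor chord native to Ab minor, so it takes the label i.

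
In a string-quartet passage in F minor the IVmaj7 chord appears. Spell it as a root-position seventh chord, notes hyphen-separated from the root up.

IVmaj7 is built on scale degree 4, which is Bb in both F minor and its parallel. Building the major-seventh chord from the parallel major on Bb: Bb–D–F–A.

Bb-D-F-A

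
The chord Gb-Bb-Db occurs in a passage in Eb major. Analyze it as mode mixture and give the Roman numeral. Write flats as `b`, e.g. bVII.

bIII

Gb is the lowered form of scale degree 3 in Eb major (the diatonic degree 3 is G). Gb–Bb–Db is a major chord — the form found in Eb minor, not the diatonic iii (Gm). Borrowed into Eb major it is written bIII.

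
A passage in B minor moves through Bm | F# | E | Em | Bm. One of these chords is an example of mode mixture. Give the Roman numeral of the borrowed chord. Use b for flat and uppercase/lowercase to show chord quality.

In B minor (with V from harmonic minor) the diatonic chords are Bm, C#dim, D, Em, F#, G, A. Of the given chords, Bm, F# and Em are diatonic. But E (E–G#–B) is foreign: the diatonic iv on degree 4 is Em, whereas E comes from B major. It is labeled IV.

IV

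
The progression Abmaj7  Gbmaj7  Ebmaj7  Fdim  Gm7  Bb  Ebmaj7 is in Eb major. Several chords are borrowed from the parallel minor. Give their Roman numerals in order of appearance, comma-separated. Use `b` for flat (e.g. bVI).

bIIImaj7, ii°

Eb major has the diatonic set Eb, Fm, Gm, Ab, Bb, Cm, Ddim. Of the given chords, Abmaj7, Ebmaj7, Gm7 and Bb are diatonic. Gbmaj7 (Gb–Bb–Db–F) doesn't fit — on degree 3 Eb major would have Gm (iii). Gbmaj7 is the degree-3 chord of Eb minor, so it is the borrowed bIIImaj7. But Fdim (F–Ab–Cb) is foreign: the diatonic ii on degree 2 is Fm, whereas Fdim comes from Eb minor. It is labeled ii°.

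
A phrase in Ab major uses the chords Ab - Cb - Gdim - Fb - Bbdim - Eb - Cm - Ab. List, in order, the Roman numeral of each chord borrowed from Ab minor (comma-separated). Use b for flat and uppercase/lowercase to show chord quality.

In Ab major the diatonic chords are Ab, Bbm, Cm, Db, Eb, Fm, Gdim. Ab, Gdim, Eb and Cm are all diatonic. Cb (Cb–Eb–Gb) doesn't fit — on degree 3 Ab major would have Cm (iii). Cb is the degree-3 chord of Ab minor, so it is the borrowed bIII. Fb (Fb–Ab–Cb) doesn't fit — on degree 6 Ab major would have Fm (vi). Fb is the degree-6 chord of Ab minor, so it is the borrowed bVI. Bbdim (Bb–Db–Fb) doesn't fit — on degree 2 Ab major would have Bbm (ii). Bbdim is the degree-2 chord of Ab minor, so it is the borrowed ii°.

bIII, bVI, ii°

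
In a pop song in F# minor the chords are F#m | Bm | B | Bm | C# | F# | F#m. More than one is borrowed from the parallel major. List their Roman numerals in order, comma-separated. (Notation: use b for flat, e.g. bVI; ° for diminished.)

IV, I

The diatonic triads in F# minor (with V from harmonic minor) are F#m, G#dim, A, Bm, C#, D, E. F#m, Bm and C# all belong to that set. B (B–D#–F#) doesn't fit — on degree 4 F# minor would have Bm (iv). B is the degree-4 chord of F# major, so it is the borrowed IV. F# (F#–A#–C#) doesn't fit — on degree 1 F# minor would have F#m (i). F# is the degree-1 chord of F# major, so it is the borrowed I.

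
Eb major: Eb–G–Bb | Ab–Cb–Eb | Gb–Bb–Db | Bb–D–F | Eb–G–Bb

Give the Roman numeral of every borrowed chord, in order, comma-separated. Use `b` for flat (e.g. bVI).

The diatonic triads in Eb major are Eb, Fm, Gm, Ab, Bb, Cm, Ddim. Eb–G–Bb = Eb and Bb–D–F = Bb are both diatonic. Ab–Cb–Eb doesn't fit — on degree 4 Eb major would have Ab (IV). Abm is the degree-4 chord of Eb minor, so it is the borrowed iv. Gb–Bb–Db doesn't fit — on degree 3 Eb major would have Gm (iii). Gb is the degree-3 chord of Eb minor, so it is the borrowed bIII.

iv, bIII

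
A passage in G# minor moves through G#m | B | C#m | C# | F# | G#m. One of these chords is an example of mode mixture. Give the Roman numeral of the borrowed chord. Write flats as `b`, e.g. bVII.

IV

In G# minor (with V from harmonic minor) the diatonic chords are G#m, A#dim, B, C#m, D#, E, F#. G#m, B, C#m and F# are all diatonic. C# (C#–E#–G#) is not: scale degree 4 in G# minor carries C#m (iv). In G# major the chord on that degree is C#, so here it functions as IV, borrowed from the parallel major.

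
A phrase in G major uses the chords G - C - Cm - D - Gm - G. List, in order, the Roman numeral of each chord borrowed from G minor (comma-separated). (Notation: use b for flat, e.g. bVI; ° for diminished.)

In G major the diatonic chords are G, Am, Bm, C, D, Em, F#dim. Of the given chords, G, C and D are diatonic. But Cm (C–Eb–G) is foreign: the diatonic IV on degree 4 is C, whereas Cm comes from G minor. It is labeled iv. But Gm (G–Bb–D) is foreign: the diatonic I on degree 1 is G, whereas Gm comes from G minor. It is labeled i.

iv, i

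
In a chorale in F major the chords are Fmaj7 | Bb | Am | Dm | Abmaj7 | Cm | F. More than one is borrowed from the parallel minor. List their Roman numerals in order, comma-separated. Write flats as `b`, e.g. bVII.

bIIImaj7, v

In F major the diatonic chords are F, Gm, Am, Bb, C, Dm, Edim. Fmaj7, Bb, Am, Dm and F all belong to that set. Abmaj7 (Ab–C–Eb–G) doesn't fit — on degree 3 F major would have Am (iii). Abmaj7 is the degree-3 chord of F minor, so it is the borrowed bIIImaj7. Cm (C–Eb–G) doesn't fit — on degree 5 F major would have C (V). Cm is the degree-5 chord of F minor, so it is the borrowed v.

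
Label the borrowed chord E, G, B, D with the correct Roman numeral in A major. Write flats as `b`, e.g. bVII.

v7

The root E is the diatonic 5th degree of A major; the borrowing shows in the chord quality. The diatonic chord on degree 5 would be E (V), but E–G–B–D is the minor-seventh chord from A minor. As a borrowed chord it is labeled v7.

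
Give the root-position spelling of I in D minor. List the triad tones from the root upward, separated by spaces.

The root, D, is scale degree 1 — the same note in D minor and D major; only the chord quality changes. In D major the chord on D is D–F#–A.

D F# A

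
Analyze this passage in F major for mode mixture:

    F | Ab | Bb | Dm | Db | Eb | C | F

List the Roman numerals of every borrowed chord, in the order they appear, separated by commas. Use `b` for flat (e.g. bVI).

bIII, bVI, bVII

In F major the diatonic chords are F, Gm, Am, Bb, C, Dm, Edim. F, Bb, Dm and C are all diatonic. Ab (Ab–C–Eb) is not: scale degree 3 in F major carries Am (iii). In F minor the chord on that degree is Ab, so here it functions as bIII, borrowed from the parallel minor. Db (Db–F–Ab) is not: scale degree 6 in F major carries Dm (vi). In F minor the chord on that degree is Db, so here it functions as bVI, borrowed from the parallel minor. Eb (Eb–G–Bb) is not: scale degree 7 in F major carries Edim (vii°). In F minor the chord on that degree is Eb, so here it functions as bVII, borrowed from the parallel minor.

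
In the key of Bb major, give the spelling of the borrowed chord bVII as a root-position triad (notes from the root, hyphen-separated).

Scale degree 7 in Bb major is A. bVII uses the lowered form, Ab, taken from Bb minor. Building the major chord from the parallel minor on Ab: Ab–C–Eb.

Ab-C-Eb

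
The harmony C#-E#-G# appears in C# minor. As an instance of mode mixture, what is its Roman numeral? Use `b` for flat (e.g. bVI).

The root C# is the diatonic 1st degree of C# minor; the borrowing shows in the chord quality. Diatonically C# minor has C#m (i) on that degree; C#–E#–G# is instead the major chord native to C# major, so it takes the label I.

I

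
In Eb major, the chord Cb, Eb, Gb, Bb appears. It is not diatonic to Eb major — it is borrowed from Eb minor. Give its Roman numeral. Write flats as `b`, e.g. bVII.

bVImaj7

In Eb major scale degree 6 is C; Cb is its lowered form, from Eb minor. The diatonic chord on degree 6 would be Cm (vi), but Cb–Eb–Gb–Bb is the major-seventh chord from Eb minor. As a borrowed chord it is labeled bVImaj7.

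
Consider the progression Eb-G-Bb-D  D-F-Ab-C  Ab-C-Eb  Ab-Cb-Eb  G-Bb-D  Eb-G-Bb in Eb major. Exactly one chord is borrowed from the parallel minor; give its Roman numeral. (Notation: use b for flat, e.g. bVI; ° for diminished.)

iv

In Eb major the diatonic chords are Eb, Fm, Gm, Ab, Bb, Cm, Ddim. Eb–G–Bb–D = Ebmaj7, D–F–Ab–C = Dm7b5, Ab–C–Eb = Ab, G–Bb–D = Gm and Eb–G–Bb = Eb are all diatonic. But Ab–Cb–Eb is foreign: the diatonic IV on degree 4 is Ab, whereas Abm comes from Eb minor. It is labeled iv.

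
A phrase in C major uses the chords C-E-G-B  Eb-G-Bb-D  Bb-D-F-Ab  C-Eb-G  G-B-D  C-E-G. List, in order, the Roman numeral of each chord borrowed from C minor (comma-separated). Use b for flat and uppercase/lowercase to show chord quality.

bIIImaj7, bVII7, i

The diatonic triads in C major are C, Dm, Em, F, G, Am, Bdim. Of the given chords, C–E–G–B = Cmaj7, G–B–D = G and C–E–G = C are diatonic. But Eb–G–Bb–D is foreign: the diatonic iii on degree 3 is Em, whereas Ebmaj7 comes from C minor. It is labeled bIIImaj7. Bb–D–F–Ab is not: scale degree 7 in C major carries Bdim (vii°). In C minor the chord on that degree is Bb7, so here it functions as bVII7, borrowed from the parallel minor. C–Eb–G doesn't fit — on degree 1 C major would have C (I). Cm is the degree-1 chord of C minor, so it is the borrowed i.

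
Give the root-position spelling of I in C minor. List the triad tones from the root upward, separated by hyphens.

I is built on scale degree 1, which is C in both C minor and its parallel. Stacking thirds in C major on C gives C–E–G.

C-E-G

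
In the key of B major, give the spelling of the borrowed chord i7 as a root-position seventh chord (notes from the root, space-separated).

B D F# A

i7 is built on scale degree 1, which is B in both B major and its parallel. In B minor the chord on B is B–D–F#–A.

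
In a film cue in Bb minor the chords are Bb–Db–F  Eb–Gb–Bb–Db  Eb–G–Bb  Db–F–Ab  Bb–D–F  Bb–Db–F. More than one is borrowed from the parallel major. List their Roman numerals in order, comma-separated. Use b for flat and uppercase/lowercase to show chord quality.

IV, I

The diatonic triads in Bb minor (with V from harmonic minor) are Bbm, Cdim, Db, Ebm, F, Gb, Ab. Bb–Db–F = Bbm, Eb–Gb–Bb–Db = Ebm7 and Db–F–Ab = Db all belong to that set. But Eb–G–Bb is foreign: the diatonic iv on degree 4 is Ebm, whereas Eb comes from Bb major. It is labeled IV. But Bb–D–F is foreign: the diatonic i on degree 1 is Bbm, whereas Bb comes from Bb major. It is labeled I.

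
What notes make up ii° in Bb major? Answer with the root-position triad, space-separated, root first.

C Eb Gb

The root, C, is scale degree 2 — the same note in Bb major and Bb minor; only the chord quality changes. Building the diminished chord from the parallel minor on C: C–Eb–Gb.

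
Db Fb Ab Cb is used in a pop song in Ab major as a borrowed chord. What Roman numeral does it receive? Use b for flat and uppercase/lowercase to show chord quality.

Db is scale degree 4 in Ab major. Diatonically Ab major has Db (IV) on that degree; Db–Fb–Ab–Cb is instead the minor-seventh chord native to Ab minor, so it takes the label iv7.

iv7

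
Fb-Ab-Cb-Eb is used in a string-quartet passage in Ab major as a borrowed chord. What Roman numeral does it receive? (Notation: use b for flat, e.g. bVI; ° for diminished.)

bVImaj7

Fb is the lowered form of scale degree 6 in Ab major (the diatonic degree 6 is F). Diatonically Ab major has Fm (vi) on that degree; Fb–Ab–Cb–Eb is instead the major-seventh chord native to Ab minor, so it takes the label bVImaj7.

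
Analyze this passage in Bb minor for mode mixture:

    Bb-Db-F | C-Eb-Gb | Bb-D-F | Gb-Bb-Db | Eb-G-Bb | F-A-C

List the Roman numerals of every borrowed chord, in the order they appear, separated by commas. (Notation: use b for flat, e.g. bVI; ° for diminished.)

Bb minor has the diatonic set Bbm, Cdim, Db, Ebm, F, Gb, Ab (with V from harmonic minor). Bb–Db–F = Bbm, C–Eb–Gb = Cdim, Gb–Bb–Db = Gb and F–A–C = F are all diatonic. Bb–D–F doesn't fit — on degree 1 Bb minor would have Bbm (i). Bb is the degree-1 chord of Bb major, so it is the borrowed I. But Eb–G–Bb is foreign: the diatonic iv on degree 4 is Ebm, whereas Eb comes from Bb major. It is labeled IV.

I, IV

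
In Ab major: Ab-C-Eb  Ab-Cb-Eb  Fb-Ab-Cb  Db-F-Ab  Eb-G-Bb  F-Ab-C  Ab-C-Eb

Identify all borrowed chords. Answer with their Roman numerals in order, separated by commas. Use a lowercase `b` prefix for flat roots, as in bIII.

In Ab major the diatonic chords are Ab, Bbm, Cm, Db, Eb, Fm, Gdim. Of the given chords, Ab–C–Eb = Ab, Db–F–Ab = Db, Eb–G–Bb = Eb and F–Ab–C = Fm are diatonic. Ab–Cb–Eb is not: scale degree 1 in Ab major carries Ab (I). In Ab minor the chord on that degree is Abm, so here it functions as i, borrowed from the parallel minor. Fb–Ab–Cb is not: scale degree 6 in Ab major carries Fm (vi). In Ab minor the chord on that degree is Fb, so here it functions as bVI, borrowed from the parallel minor.

i, bVI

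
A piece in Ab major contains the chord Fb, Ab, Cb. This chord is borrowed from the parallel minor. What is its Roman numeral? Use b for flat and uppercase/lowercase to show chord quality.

bVI

The root Fb is the lowered 6th scale degree — diatonically Ab major has F there. Fb–Ab–Cb is a major chord — the form found in Ab minor, not the diatonic vi (Fm). Borrowed into Ab major it is written bVI.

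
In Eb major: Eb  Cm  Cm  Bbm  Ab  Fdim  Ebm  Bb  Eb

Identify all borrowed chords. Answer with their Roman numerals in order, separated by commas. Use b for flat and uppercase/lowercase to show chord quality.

v, ii°, i

In Eb major the diatonic chords are Eb, Fm, Gm, Ab, Bb, Cm, Ddim. Of the given chords, Eb, Cm, Ab and Bb are diatonic. But Bbm (Bb–Db–F) is foreign: the diatonic V on degree 5 is Bb, whereas Bbm comes from Eb minor. It is labeled v. But Fdim (F–Ab–Cb) is foreign: the diatonic ii on degree 2 is Fm, whereas Fdim comes from Eb minor. It is labeled ii°. Ebm (Eb–Gb–Bb) doesn't fit — on degree 1 Eb major would have Eb (I). Ebm is the degree-1 chord of Eb minor, so it is the borrowed i.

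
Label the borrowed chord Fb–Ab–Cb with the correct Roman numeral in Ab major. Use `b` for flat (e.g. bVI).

bVI

Fb is the lowered form of scale degree 6 in Ab major (the diatonic degree 6 is F). Fb–Ab–Cb is a major chord — the form found in Ab minor, not the diatonic vi (Fm). Borrowed into Ab major it is written bVI.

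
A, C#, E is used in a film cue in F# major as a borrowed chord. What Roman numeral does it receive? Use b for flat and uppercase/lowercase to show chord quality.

A is the lowered form of scale degree 3 in F# major (the diatonic degree 3 is A#). A–C#–E is a major chord — the form found in F# minor, not the diatonic iii (A#m). Borrowed into F# major it is written bIII.

bIII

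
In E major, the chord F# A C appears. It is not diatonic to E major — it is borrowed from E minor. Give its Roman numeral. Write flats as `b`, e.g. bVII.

The root F# is the diatonic 2nd degree of E major; the borrowing shows in the chord quality. F#–A–C is a diminished chord — the form found in E minor, not the diatonic ii (F#m). Borrowed into E major it is written ii°.

ii°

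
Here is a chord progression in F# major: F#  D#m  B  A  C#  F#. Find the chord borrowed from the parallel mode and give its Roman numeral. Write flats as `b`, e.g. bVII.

The diatonic triads in F# major are F#, G#m, A#m, B, C#, D#m, E#dim. Of the given chords, F#, D#m, B and C# are diatonic. But A (A–C#–E) is foreign: the diatonic iii on degree 3 is A#m, whereas A comes from F# minor. It is labeled bIII.

bIII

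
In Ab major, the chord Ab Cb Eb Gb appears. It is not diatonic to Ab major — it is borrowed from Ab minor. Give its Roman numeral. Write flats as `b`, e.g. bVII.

Ab is scale degree 1 in Ab major. Ab–Cb–Eb–Gb is a minor-seventh chord — the form found in Ab minor, not the diatonic I (Ab). Borrowed into Ab major it is written i7.

i7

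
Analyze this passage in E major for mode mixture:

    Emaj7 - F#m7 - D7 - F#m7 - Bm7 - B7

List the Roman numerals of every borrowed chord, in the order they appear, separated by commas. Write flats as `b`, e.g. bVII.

bVII7, v7

The diatonic triads in E major are E, F#m, G#m, A, B, C#m, D#dim. Emaj7, F#m7 and B7 are all diatonic. But D7 (D–F#–A–C) is foreign: the diatonic vii° on degree 7 is D#dim, whereas D7 comes from E minor. It is labeled bVII7. Bm7 (B–D–F#–A) is not: scale degree 5 in E major carries B (V). In E minor the chord on that degree is Bm7, so here it functions as v7, borrowed from the parallel minor.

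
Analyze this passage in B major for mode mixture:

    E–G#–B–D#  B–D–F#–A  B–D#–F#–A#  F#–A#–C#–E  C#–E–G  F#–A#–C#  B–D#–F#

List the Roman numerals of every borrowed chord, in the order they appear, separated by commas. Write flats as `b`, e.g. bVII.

B major has the diatonic set B, C#m, D#m, E, F#, G#m, A#dim. Of the given chords, E–G#–B–D# = Emaj7, B–D#–F#–A# = Bmaj7, F#–A#–C#–E = F#7, F#–A#–C# = F# and B–D#–F# = B are diatonic. But B–D–F#–A is foreign: the diatonic I on degree 1 is B, whereas Bm7 comes from B minor. It is labeled i7. C#–E–G doesn't fit — on degree 2 B major would have C#m (ii). C#dim is the degree-2 chord of B minor, so it is the borrowed ii°.

i7, ii°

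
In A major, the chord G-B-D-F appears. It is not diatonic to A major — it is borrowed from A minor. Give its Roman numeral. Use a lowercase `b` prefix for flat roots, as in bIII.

G is the lowered form of scale degree 7 in A major (the diatonic degree 7 is G#). Diatonically A major has G#dim (vii°) on that degree; G–B–D–F is instead the dominant-seventh chord native to A minor, so it takes the label bVII7.

bVII7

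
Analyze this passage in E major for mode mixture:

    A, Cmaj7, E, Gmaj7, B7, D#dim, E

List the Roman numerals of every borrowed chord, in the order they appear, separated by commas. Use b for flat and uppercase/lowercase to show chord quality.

The diatonic triads in E major are E, F#m, G#m, A, B, C#m, D#dim. Of the given chords, A, E, B7 and D#dim are diatonic. Cmaj7 (C–E–G–B) doesn't fit — on degree 6 E major would have C#m (vi). Cmaj7 is the degree-6 chord of E minor, so it is the borrowed bVImaj7. But Gmaj7 (G–B–D–F#) is foreign: the diatonic iii on degree 3 is G#m, whereas Gmaj7 comes from E minor. It is labeled bIIImaj7.

bVImaj7, bIIImaj7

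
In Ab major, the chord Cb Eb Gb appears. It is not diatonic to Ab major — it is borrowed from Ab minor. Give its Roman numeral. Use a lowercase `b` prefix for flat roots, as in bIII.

In Ab major scale degree 3 is C; Cb is its lowered form, from Ab minor. The diatonic chord on degree 3 would be Cm (iii), but Cb–Eb–Gb is the major chord from Ab minor. As a borrowed chord it is labeled bIII.

bIII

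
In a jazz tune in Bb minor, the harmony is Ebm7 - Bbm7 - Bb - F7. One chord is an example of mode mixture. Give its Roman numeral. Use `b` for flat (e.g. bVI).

I

In Bb minor (with V from harmonic minor) the diatonic chords are Bbm, Cdim, Db, Ebm, F, Gb, Ab. Of the given chords, Ebm7, Bbm7 and F7 are diatonic. Bb (Bb–D–F) is not: scale degree 1 in Bb minor carries Bbm (i). In Bb major the chord on that degree is Bb, so here it functions as I, borrowed from the parallel major.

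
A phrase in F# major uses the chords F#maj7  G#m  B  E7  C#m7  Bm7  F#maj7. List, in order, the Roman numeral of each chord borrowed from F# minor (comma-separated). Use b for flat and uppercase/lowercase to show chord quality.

bVII7, v7, iv7

F# major has the diatonic set F#, G#m, A#m, B, C#, D#m, E#dim. F#maj7, G#m and B all belong to that set. E7 (E–G#–B–D) is not: scale degree 7 in F# major carries E#dim (vii°). In F# minor the chord on that degree is E7, so here it functions as bVII7, borrowed from the parallel minor. But C#m7 (C#–E–G#–B) is foreign: the diatonic V on degree 5 is C#, whereas C#m7 comes from F# minor. It is labeled v7. Bm7 (B–D–F#–A) is not: scale degree 4 in F# major carries B (IV). In F# minor the chord on that degree is Bm7, so here it functions as iv7, borrowed from the parallel minor.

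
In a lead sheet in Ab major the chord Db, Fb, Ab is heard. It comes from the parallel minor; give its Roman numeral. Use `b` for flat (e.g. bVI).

iv

The root Db is the diatonic 4th degree of Ab major; the borrowing shows in the chord quality. Db–Fb–Ab is a minor chord — the form found in Ab minor, not the diatonic IV (Db). Borrowed into Ab major it is written iv.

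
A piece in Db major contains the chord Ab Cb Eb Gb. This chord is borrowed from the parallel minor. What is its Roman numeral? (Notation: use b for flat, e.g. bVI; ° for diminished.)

v7

Ab is scale degree 5 in Db major. Diatonically Db major has Ab (V) on that degree; Ab–Cb–Eb–Gb is instead the minor-seventh chord native to Db minor, so it takes the label v7.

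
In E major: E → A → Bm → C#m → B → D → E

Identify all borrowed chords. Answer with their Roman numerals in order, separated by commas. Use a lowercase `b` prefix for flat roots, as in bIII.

The diatonic triads in E major are E, F#m, G#m, A, B, C#m, D#dim. E, A, C#m and B are all diatonic. Bm (B–D–F#) is not: scale degree 5 in E major carries B (V). In E minor the chord on that degree is Bm, so here it functions as v, borrowed from the parallel minor. But D (D–F#–A) is foreign: the diatonic vii° on degree 7 is D#dim, whereas D comes from E minor. It is labeled bVII.

v, bVII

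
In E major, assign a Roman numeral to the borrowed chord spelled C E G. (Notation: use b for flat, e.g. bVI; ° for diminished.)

bVI

The root C is the lowered 6th scale degree — diatonically E major has C# there. The diatonic chord on degree 6 would be C#m (vi), but C–E–G is the major chord from E minor. As a borrowed chord it is labeled bVI.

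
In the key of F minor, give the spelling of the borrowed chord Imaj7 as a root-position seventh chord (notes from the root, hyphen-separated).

Imaj7 is built on scale degree 1, which is F in both F minor and its parallel. Building the major-seventh chord from the parallel major on F: F–A–C–E.

F-A-C-E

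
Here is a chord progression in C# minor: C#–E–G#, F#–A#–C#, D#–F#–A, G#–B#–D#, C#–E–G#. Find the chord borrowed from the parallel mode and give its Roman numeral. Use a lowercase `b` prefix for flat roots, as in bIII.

The diatonic triads in C# minor (with V from harmonic minor) are C#m, D#dim, E, F#m, G#, A, B. C#–E–G# = C#m, D#–F#–A = D#dim and G#–B#–D# = G# all belong to that set. But F#–A#–C# is foreign: the diatonic iv on degree 4 is F#m, whereas F# comes from C# major. It is labeled IV.

IV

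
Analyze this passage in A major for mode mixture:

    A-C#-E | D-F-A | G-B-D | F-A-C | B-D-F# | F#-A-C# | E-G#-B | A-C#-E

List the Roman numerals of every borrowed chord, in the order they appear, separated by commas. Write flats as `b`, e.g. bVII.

iv, bVII, bVI

The diatonic triads in A major are A, Bm, C#m, D, E, F#m, G#dim. A–C#–E = A, B–D–F# = Bm, F#–A–C# = F#m and E–G#–B = E are all diatonic. D–F–A doesn't fit — on degree 4 A major would have D (IV). Dm is the degree-4 chord of A minor, so it is the borrowed iv. But G–B–D is foreign: the diatonic vii° on degree 7 is G#dim, whereas G comes from A minor. It is labeled bVII. F–A–C doesn't fit — on degree 6 A major would have F#m (vi). F is the degree-6 chord of A minor, so it is the borrowed bVI.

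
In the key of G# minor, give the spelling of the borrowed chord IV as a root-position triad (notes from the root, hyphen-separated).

The root, C#, is scale degree 4 — the same note in G# minor and G# major; only the chord quality changes. Building the major chord from the parallel major on C#: C#–E#–G#.

C#-E#-G#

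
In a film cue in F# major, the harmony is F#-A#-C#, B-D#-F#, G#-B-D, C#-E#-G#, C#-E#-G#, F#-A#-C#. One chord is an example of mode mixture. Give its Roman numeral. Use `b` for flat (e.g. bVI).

In F# major the diatonic chords are F#, G#m, A#m, B, C#, D#m, E#dim. F#–A#–C# = F#, B–D#–F# = B and C#–E#–G# = C# are all diatonic. G#–B–D is not: scale degree 2 in F# major carries G#m (ii). In F# minor the chord on that degree is G#dim, so here it functions as ii°, borrowed from the parallel minor.

ii°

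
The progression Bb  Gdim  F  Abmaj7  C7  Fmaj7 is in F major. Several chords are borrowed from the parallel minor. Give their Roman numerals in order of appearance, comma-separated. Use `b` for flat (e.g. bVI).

F major has the diatonic set F, Gm, Am, Bb, C, Dm, Edim. Bb, F, C7 and Fmaj7 all belong to that set. But Gdim (G–Bb–Db) is foreign: the diatonic ii on degree 2 is Gm, whereas Gdim comes from F minor. It is labeled ii°. Abmaj7 (Ab–C–Eb–G) doesn't fit — on degree 3 F major would have Am (iii). Abmaj7 is the degree-3 chord of F minor, so it is the borrowed bIIImaj7.

ii°, bIIImaj7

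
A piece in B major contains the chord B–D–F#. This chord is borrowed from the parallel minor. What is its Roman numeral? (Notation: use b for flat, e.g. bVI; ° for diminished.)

i

The root B is the diatonic 1st degree of B major; the borrowing shows in the chord quality. B–D–F# is a minor chord — the form found in B minor, not the diatonic I (B). Borrowed into B major it is written i.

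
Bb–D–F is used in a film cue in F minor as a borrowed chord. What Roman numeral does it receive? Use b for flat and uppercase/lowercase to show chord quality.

Bb is scale degree 4 in F minor. The diatonic chord on degree 4 would be Bbm (iv), but Bb–D–F is the major chord from F major. As a borrowed chord it is labeled IV.

IV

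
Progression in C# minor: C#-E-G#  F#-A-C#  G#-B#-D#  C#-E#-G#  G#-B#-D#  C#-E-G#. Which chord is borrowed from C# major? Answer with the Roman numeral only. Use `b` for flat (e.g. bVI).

I

C# minor has the diatonic set C#m, D#dim, E, F#m, G#, A, B (with V from harmonic minor). C#–E–G# = C#m, F#–A–C# = F#m and G#–B#–D# = G# all belong to that set. But C#–E#–G# is foreign: the diatonic i on degree 1 is C#m, whereas C# comes from C# major. It is labeled I.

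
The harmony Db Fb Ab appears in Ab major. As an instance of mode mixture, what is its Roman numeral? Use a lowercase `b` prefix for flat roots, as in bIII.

The root Db is the diatonic 4th degree of Ab major; the borrowing shows in the chord quality. The diatonic chord on degree 4 would be Db (IV), but Db–Fb–Ab is the minor chord from Ab minor. As a borrowed chord it is labeled iv.

iv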